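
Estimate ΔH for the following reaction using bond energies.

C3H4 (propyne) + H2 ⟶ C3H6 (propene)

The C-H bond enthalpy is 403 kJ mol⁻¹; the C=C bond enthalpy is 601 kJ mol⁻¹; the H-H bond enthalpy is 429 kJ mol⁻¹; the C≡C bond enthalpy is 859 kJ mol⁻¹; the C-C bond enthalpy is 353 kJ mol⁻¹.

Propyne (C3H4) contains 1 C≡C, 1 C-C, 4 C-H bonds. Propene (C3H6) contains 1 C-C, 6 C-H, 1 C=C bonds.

ΔH ≈ −119 kJ

Bonds broken (reactants):
  C≡C: 1 × 859 = 859
  C-C: 1 × 353 = 353
  C-H: 4 × 403 = 1612
  H-H: 1 × 429 = 429
  Σ(broken) = 3253 kJ
Bonds formed (products):
  C-C: 1 × 353 = 353
  C-H: 6 × 403 = 2418
  C=C: 1 × 601 = 601
  Σ(formed) = 3372 kJ
ΔH = Σ(broken) − Σ(formed) = 3253 − 3372 = −119 kJ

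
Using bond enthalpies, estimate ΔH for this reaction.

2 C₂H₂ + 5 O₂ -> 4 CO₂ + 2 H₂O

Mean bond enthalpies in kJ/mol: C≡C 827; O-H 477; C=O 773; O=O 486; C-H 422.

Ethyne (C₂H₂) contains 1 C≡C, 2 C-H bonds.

ΔH ≈ −2320 kJ

Bonds broken (reactants):
  C≡C: 2 × 827 = 1654
  C-H: 4 × 422 = 1688
  O=O: 5 × 486 = 2430
  Σ(broken) = 5772 kJ
Bonds formed (products):
  C=O: 8 × 773 = 6184
  O-H: 4 × 477 = 1908
  Σ(formed) = 8092 kJ
ΔH = Σ(broken) − Σ(formed) = 5772 − 8092 = −2320 kJ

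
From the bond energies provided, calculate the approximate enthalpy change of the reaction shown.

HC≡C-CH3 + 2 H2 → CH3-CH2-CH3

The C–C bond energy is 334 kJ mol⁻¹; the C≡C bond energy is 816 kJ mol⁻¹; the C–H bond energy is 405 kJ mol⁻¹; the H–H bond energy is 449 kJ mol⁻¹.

Bonds broken (reactants):
  C≡C: 1 × 816 = 816
  C–C: 1 × 334 = 334
  C–H: 4 × 405 = 1620
  H–H: 2 × 449 = 898
  Σ(broken) = 3668 kJ
Bonds formed (products):
  C–C: 2 × 334 = 668
  C–H: 8 × 405 = 3240
  Σ(formed) = 3908 kJ
ΔH = Σ(broken) − Σ(formed) = 3668 − 3908 = −240 kJ

ΔH ≈ −240 kJ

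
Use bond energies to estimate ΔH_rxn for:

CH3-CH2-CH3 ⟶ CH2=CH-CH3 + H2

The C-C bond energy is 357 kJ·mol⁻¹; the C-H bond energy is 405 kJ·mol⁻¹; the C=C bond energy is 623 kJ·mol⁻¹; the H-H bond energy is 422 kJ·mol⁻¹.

Bonds broken (reactants):
  C-C: 2 × 357 = 714
  C-H: 8 × 405 = 3240
  Σ(broken) = 3954 kJ
Bonds formed (products):
  C-C: 1 × 357 = 357
  C-H: 6 × 405 = 2430
  C=C: 1 × 623 = 623
  H-H: 1 × 422 = 422
  Σ(formed) = 3832 kJ
ΔH = Σ(broken) − Σ(formed) = 3954 − 3832 = +122 kJ

ΔH ≈ +122 kJ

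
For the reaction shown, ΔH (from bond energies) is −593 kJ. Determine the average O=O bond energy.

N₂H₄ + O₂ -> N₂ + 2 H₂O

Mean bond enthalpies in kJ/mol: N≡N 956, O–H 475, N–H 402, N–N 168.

Let D be the O=O bond energy.
Σ(broken) = 4×402 + 1×168 + 1×D = 1776 + D
Σ(formed) = 1×956 + 4×475 = 2856
ΔH = Σ(broken) − Σ(formed) = (1776 + D) − (2856) = −1080 + D
Setting this equal to −593 kJ gives D = 487 kJ/mol.

D(O=O) ≈ 487 kJ/mol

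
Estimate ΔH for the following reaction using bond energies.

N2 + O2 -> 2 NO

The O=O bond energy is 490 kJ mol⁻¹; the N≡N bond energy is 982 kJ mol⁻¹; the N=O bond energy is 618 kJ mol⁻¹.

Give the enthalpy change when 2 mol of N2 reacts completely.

ΔH = +472 kJ

Bonds broken (reactants):
  N≡N: 1 × 982 = 982
  O=O: 1 × 490 = 490
  Σ(broken) = 1472 kJ
Bonds formed (products):
  N=O: 2 × 618 = 1236
  Σ(formed) = 1236 kJ
ΔH = Σ(broken) − Σ(formed) = 1472 − 1236 = +236 kJ
For 2× the reaction as written: 2 × (+236) = +472 kJ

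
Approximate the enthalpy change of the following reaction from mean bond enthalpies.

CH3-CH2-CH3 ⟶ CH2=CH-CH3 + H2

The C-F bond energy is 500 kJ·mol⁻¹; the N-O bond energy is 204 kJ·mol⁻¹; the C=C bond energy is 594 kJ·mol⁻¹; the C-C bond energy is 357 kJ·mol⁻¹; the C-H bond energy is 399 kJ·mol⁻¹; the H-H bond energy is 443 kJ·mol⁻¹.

Bonds broken (reactants):
  C-C: 2 × 357 = 714
  C-H: 8 × 399 = 3192
  Σ(broken) = 3906 kJ
Bonds formed (products):
  C-C: 1 × 357 = 357
  C-H: 6 × 399 = 2394
  C=C: 1 × 594 = 594
  H-H: 1 × 443 = 443
  Σ(formed) = 3788 kJ
ΔH = Σ(broken) − Σ(formed) = 3906 − 3788 = +118 kJ

ΔH ≈ +118 kJ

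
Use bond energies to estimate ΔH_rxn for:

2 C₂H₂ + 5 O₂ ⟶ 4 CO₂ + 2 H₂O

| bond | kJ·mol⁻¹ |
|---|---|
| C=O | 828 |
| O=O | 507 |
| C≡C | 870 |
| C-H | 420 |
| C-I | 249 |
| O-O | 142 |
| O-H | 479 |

Bonds broken (reactants):
  C≡C: 2 × 870 = 1740
  C-H: 4 × 420 = 1680
  O=O: 5 × 507 = 2535
  Σ(broken) = 5955 kJ
Bonds formed (products):
  C=O: 8 × 828 = 6624
  O-H: 4 × 479 = 1916
  Σ(formed) = 8540 kJ
ΔH = Σ(broken) − Σ(formed) = 5955 − 8540 = −2585 kJ

ΔH ≈ −2585 kJ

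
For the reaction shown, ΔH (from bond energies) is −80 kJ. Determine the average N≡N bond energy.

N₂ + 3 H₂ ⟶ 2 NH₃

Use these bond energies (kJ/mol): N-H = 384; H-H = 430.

D(N≡N) ≈ 934 kJ/mol

Let D be the N≡N bond energy.
Σ(broken) = 3×430 + 1×D = 1290 + D
Σ(formed) = 6×384 = 2304
ΔH = Σ(broken) − Σ(formed) = (1290 + D) − (2304) = −1014 + D
Setting this equal to −80 kJ gives D = 934 kJ/mol.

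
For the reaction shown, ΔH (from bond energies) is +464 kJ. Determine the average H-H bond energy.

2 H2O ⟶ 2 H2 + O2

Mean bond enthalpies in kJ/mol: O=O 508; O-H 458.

D(H-H) ≈ 430 kJ/mol

Let D be the H-H bond energy.
Σ(broken) = 4×458 = 1832
Σ(formed) = 2×D + 1×508 = 508 + 2D
ΔH = Σ(broken) − Σ(formed) = (1832) − (508 + 2D) = +1324 − 2D
Setting this equal to +464 kJ gives 2D = 860, so D = 430 kJ/mol.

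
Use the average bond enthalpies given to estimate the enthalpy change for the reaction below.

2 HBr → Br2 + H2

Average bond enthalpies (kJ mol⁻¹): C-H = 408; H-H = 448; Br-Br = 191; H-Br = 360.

ΔH ≈ +81 kJ

Bonds broken (reactants):
  H-Br: 2 × 360 = 720
  Σ(broken) = 720 kJ
Bonds formed (products):
  Br-Br: 1 × 191 = 191
  H-H: 1 × 448 = 448
  Σ(formed) = 639 kJ
ΔH = Σ(broken) − Σ(formed) = 720 − 639 = +81 kJ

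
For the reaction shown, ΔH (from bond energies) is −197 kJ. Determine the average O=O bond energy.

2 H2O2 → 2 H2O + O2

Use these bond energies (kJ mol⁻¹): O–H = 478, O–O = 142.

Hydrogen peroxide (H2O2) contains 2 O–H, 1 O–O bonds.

Let D be the O=O bond energy.
Σ(broken) = 4×478 + 2×142 = 2196
Σ(formed) = 4×478 + 1×D = 1912 + D
ΔH = Σ(broken) − Σ(formed) = (2196) − (1912 + D) = +284 − D
Setting this equal to −197 kJ gives D = 481 kJ/mol.

D(O=O) ≈ 481 kJ/mol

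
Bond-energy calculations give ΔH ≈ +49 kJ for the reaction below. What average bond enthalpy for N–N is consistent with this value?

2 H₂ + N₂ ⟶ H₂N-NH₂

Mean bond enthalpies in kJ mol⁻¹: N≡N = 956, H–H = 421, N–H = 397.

Let D be the N–N bond energy.
Σ(broken) = 2×421 + 1×956 = 1798
Σ(formed) = 4×397 + 1×D = 1588 + D
ΔH = Σ(broken) − Σ(formed) = (1798) − (1588 + D) = +210 − D
Setting this equal to +49 kJ gives D = 161 kJ/mol.

D(N–N) ≈ 161 kJ/mol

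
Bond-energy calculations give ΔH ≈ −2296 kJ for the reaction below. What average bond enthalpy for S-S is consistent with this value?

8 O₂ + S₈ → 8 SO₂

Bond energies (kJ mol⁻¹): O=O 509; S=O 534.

D(S-S) ≈ 272 kJ/mol

Let D be the S-S bond energy.
Σ(broken) = 8×509 + 8×D = 4072 + 8D
Σ(formed) = 16×534 = 8544
ΔH = Σ(broken) − Σ(formed) = (4072 + 8D) − (8544) = −4472 + 8D
Setting this equal to −2296 kJ gives 8D = 2176, so D = 272 kJ/mol.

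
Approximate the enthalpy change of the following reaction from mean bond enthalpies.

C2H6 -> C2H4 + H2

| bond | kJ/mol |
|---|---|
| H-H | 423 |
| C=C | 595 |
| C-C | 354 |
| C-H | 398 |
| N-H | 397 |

ΔH ≈ +132 kJ

Bonds broken (reactants):
  C-C: 1 × 354 = 354
  C-H: 6 × 398 = 2388
  Σ(broken) = 2742 kJ
Bonds formed (products):
  C-H: 4 × 398 = 1592
  C=C: 1 × 595 = 595
  H-H: 1 × 423 = 423
  Σ(formed) = 2610 kJ
ΔH = Σ(broken) − Σ(formed) = 2742 − 2610 = +132 kJ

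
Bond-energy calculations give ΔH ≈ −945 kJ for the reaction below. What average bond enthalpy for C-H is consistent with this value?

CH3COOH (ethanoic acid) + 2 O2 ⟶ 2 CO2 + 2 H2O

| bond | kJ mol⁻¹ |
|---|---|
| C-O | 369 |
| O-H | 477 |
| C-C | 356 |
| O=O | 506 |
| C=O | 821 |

Let D be the C-H bond energy.
Σ(broken) = 1×356 + 3×D + 1×369 + 1×821 + 1×477 + 2×506 = 3035 + 3D
Σ(formed) = 4×821 + 4×477 = 5192
ΔH = Σ(broken) − Σ(formed) = (3035 + 3D) − (5192) = −2157 + 3D
Setting this equal to −945 kJ gives 3D = 1212, so D = 404 kJ/mol.

D(C-H) ≈ 404 kJ/mol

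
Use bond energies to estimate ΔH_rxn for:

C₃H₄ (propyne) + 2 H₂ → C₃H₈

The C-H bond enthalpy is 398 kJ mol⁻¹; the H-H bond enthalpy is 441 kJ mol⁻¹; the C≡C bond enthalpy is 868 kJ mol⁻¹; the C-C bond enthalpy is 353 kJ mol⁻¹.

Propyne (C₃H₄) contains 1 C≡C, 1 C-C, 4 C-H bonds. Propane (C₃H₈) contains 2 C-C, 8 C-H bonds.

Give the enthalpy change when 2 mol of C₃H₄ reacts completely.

Bonds broken (reactants):
  C≡C: 1 × 868 = 868
  C-C: 1 × 353 = 353
  C-H: 4 × 398 = 1592
  H-H: 2 × 441 = 882
  Σ(broken) = 3695 kJ
Bonds formed (products):
  C-C: 2 × 353 = 706
  C-H: 8 × 398 = 3184
  Σ(formed) = 3890 kJ
ΔH = Σ(broken) − Σ(formed) = 3695 − 3890 = −195 kJ
For 2× the reaction as written: 2 × (−195) = −390 kJ

ΔH = −390 kJ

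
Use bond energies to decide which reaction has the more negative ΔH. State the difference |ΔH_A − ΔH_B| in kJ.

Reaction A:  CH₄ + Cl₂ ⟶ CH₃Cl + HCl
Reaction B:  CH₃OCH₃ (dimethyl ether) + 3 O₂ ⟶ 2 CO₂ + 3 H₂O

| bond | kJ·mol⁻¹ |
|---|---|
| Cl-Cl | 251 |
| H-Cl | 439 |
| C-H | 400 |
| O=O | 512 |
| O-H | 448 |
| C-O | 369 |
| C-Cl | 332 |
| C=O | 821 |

Reaction B, by 1178 kJ

Reaction A:
  Bonds broken (reactants):
    C-H: 4 × 400 = 1600
    Cl-Cl: 1 × 251 = 251
    Σ(broken) = 1851 kJ
  Bonds formed (products):
    C-Cl: 1 × 332 = 332
    C-H: 3 × 400 = 1200
    H-Cl: 1 × 439 = 439
    Σ(formed) = 1971 kJ
  ΔH_A = 1851 − 1971 = −120 kJ
Reaction B:
  Bonds broken (reactants):
    C-H: 6 × 400 = 2400
    C-O: 2 × 369 = 738
    O=O: 3 × 512 = 1536
    Σ(broken) = 4674 kJ
  Bonds formed (products):
    C=O: 4 × 821 = 3284
    O-H: 6 × 448 = 2688
    Σ(formed) = 5972 kJ
  ΔH_B = 4674 − 5972 = −1298 kJ
ΔH_A − ΔH_B = +1178 kJ, so reaction B has the more negative ΔH; |ΔH_A − ΔH_B| = 1178 kJ.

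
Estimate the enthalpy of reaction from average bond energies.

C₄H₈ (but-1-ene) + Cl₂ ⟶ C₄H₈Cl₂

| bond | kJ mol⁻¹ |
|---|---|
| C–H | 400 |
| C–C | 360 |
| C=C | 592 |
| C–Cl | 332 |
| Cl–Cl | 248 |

ΔH ≈ −184 kJ

Bonds broken (reactants):
  C–C: 2 × 360 = 720
  C–H: 8 × 400 = 3200
  C=C: 1 × 592 = 592
  Cl–Cl: 1 × 248 = 248
  Σ(broken) = 4760 kJ
Bonds formed (products):
  C–C: 3 × 360 = 1080
  C–Cl: 2 × 332 = 664
  C–H: 8 × 400 = 3200
  Σ(formed) = 4944 kJ
ΔH = Σ(broken) − Σ(formed) = 4760 − 4944 = −184 kJ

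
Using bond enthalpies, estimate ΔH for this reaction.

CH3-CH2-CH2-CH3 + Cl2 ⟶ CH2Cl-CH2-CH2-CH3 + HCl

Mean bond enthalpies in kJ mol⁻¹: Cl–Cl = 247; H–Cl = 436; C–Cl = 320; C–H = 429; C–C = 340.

Bonds broken (reactants):
  C–C: 3 × 340 = 1020
  C–H: 10 × 429 = 4290
  Cl–Cl: 1 × 247 = 247
  Σ(broken) = 5557 kJ
Bonds formed (products):
  C–C: 3 × 340 = 1020
  C–Cl: 1 × 320 = 320
  C–H: 9 × 429 = 3861
  H–Cl: 1 × 436 = 436
  Σ(formed) = 5637 kJ
ΔH = Σ(broken) − Σ(formed) = 5557 − 5637 = −80 kJ

ΔH ≈ −80 kJ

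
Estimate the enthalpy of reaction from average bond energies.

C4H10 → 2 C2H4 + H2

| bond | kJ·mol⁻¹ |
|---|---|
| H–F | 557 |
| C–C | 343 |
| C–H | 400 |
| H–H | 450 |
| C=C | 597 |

ΔH ≈ +185 kJ

Bonds broken (reactants):
  C–C: 3 × 343 = 1029
  C–H: 10 × 400 = 4000
  Σ(broken) = 5029 kJ
Bonds formed (products):
  C–H: 8 × 400 = 3200
  C=C: 2 × 597 = 1194
  H–H: 1 × 450 = 450
  Σ(formed) = 4844 kJ
ΔH = Σ(broken) − Σ(formed) = 5029 − 4844 = +185 kJ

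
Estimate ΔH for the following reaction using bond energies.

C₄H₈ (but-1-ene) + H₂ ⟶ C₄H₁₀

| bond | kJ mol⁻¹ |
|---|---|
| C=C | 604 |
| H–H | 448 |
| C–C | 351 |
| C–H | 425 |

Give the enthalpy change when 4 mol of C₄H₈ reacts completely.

Bonds broken (reactants):
  C–C: 2 × 351 = 702
  C–H: 8 × 425 = 3400
  C=C: 1 × 604 = 604
  H–H: 1 × 448 = 448
  Σ(broken) = 5154 kJ
Bonds formed (products):
  C–C: 3 × 351 = 1053
  C–H: 10 × 425 = 4250
  Σ(formed) = 5303 kJ
ΔH = Σ(broken) − Σ(formed) = 5154 − 5303 = −149 kJ
For 4× the reaction as written: 4 × (−149) = −596 kJ

ΔH = −596 kJ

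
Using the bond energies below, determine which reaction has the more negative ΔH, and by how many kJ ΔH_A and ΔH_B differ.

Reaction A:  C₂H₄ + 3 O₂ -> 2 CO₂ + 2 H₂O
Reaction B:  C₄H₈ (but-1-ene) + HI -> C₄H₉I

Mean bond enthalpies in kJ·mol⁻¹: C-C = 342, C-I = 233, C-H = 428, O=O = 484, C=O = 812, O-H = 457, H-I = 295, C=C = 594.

Reaction A, by 1204 kJ

Reaction A:
  Bonds broken (reactants):
    C-H: 4 × 428 = 1712
    C=C: 1 × 594 = 594
    O=O: 3 × 484 = 1452
    Σ(broken) = 3758 kJ
  Bonds formed (products):
    C=O: 4 × 812 = 3248
    O-H: 4 × 457 = 1828
    Σ(formed) = 5076 kJ
  ΔH_A = 3758 − 5076 = −1318 kJ
Reaction B:
  Bonds broken (reactants):
    C-C: 2 × 342 = 684
    C-H: 8 × 428 = 3424
    C=C: 1 × 594 = 594
    H-I: 1 × 295 = 295
    Σ(broken) = 4997 kJ
  Bonds formed (products):
    C-C: 3 × 342 = 1026
    C-H: 9 × 428 = 3852
    C-I: 1 × 233 = 233
    Σ(formed) = 5111 kJ
  ΔH_B = 4997 − 5111 = −114 kJ
ΔH_A − ΔH_B = −1204 kJ, so reaction A has the more negative ΔH; |ΔH_A − ΔH_B| = 1204 kJ.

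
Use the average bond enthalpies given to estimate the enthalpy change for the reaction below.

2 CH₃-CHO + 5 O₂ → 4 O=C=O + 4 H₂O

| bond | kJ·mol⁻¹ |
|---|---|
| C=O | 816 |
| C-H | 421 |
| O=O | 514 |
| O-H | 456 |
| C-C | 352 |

Bonds broken (reactants):
  C-C: 2 × 352 = 704
  C-H: 8 × 421 = 3368
  C=O: 2 × 816 = 1632
  O=O: 5 × 514 = 2570
  Σ(broken) = 8274 kJ
Bonds formed (products):
  C=O: 8 × 816 = 6528
  O-H: 8 × 456 = 3648
  Σ(formed) = 10176 kJ
ΔH = Σ(broken) − Σ(formed) = 8274 − 10176 = −1902 kJ

ΔH ≈ −1902 kJ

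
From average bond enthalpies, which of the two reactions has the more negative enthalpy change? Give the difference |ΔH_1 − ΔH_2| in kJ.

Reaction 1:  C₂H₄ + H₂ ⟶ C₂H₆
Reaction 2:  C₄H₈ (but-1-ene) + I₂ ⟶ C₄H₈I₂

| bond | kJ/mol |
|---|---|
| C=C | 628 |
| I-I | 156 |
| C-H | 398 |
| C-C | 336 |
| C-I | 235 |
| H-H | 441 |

Reaction 1:
  Bonds broken (reactants):
    C-H: 4 × 398 = 1592
    C=C: 1 × 628 = 628
    H-H: 1 × 441 = 441
    Σ(broken) = 2661 kJ
  Bonds formed (products):
    C-C: 1 × 336 = 336
    C-H: 6 × 398 = 2388
    Σ(formed) = 2724 kJ
  ΔH_1 = 2661 − 2724 = −63 kJ
Reaction 2:
  Bonds broken (reactants):
    C-C: 2 × 336 = 672
    C-H: 8 × 398 = 3184
    C=C: 1 × 628 = 628
    I-I: 1 × 156 = 156
    Σ(broken) = 4640 kJ
  Bonds formed (products):
    C-C: 3 × 336 = 1008
    C-H: 8 × 398 = 3184
    C-I: 2 × 235 = 470
    Σ(formed) = 4662 kJ
  ΔH_2 = 4640 − 4662 = −22 kJ
ΔH_1 − ΔH_2 = −41 kJ, so reaction 1 has the more negative ΔH; |ΔH_1 − ΔH_2| = 41 kJ.

Reaction 1, by 41 kJ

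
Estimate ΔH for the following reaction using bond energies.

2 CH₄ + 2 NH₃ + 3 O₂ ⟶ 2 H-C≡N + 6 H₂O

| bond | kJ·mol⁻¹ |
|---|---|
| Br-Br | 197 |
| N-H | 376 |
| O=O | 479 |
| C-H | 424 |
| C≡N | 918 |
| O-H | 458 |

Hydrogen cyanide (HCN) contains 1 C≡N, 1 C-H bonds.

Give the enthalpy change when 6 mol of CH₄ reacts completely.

ΔH = −3285 kJ

Bonds broken (reactants):
  C-H: 8 × 424 = 3392
  N-H: 6 × 376 = 2256
  O=O: 3 × 479 = 1437
  Σ(broken) = 7085 kJ
Bonds formed (products):
  C≡N: 2 × 918 = 1836
  C-H: 2 × 424 = 848
  O-H: 12 × 458 = 5496
  Σ(formed) = 8180 kJ
ΔH = Σ(broken) − Σ(formed) = 7085 − 8180 = −1095 kJ
For 3× the reaction as written: 3 × (−1095) = −3285 kJ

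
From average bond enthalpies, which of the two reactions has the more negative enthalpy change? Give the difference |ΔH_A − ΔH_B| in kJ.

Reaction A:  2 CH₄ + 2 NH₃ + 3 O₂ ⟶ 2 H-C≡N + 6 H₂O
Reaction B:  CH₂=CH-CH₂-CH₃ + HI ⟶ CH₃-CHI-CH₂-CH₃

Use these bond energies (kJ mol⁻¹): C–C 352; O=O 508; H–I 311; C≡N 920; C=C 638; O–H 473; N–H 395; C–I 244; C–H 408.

Reaction A:
  Bonds broken (reactants):
    C–H: 8 × 408 = 3264
    N–H: 6 × 395 = 2370
    O=O: 3 × 508 = 1524
    Σ(broken) = 7158 kJ
  Bonds formed (products):
    C≡N: 2 × 920 = 1840
    C–H: 2 × 408 = 816
    O–H: 12 × 473 = 5676
    Σ(formed) = 8332 kJ
  ΔH_A = 7158 − 8332 = −1174 kJ
Reaction B:
  Bonds broken (reactants):
    C–C: 2 × 352 = 704
    C–H: 8 × 408 = 3264
    C=C: 1 × 638 = 638
    H–I: 1 × 311 = 311
    Σ(broken) = 4917 kJ
  Bonds formed (products):
    C–C: 3 × 352 = 1056
    C–H: 9 × 408 = 3672
    C–I: 1 × 244 = 244
    Σ(formed) = 4972 kJ
  ΔH_B = 4917 − 4972 = −55 kJ
ΔH_A − ΔH_B = −1119 kJ, so reaction A has the more negative ΔH; |ΔH_A − ΔH_B| = 1119 kJ.

Reaction A, by 1119 kJ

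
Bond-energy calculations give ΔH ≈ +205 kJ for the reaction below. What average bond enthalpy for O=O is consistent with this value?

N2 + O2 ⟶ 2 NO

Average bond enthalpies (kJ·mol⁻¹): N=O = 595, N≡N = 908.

D(O=O) ≈ 487 kJ/mol

Let D be the O=O bond energy.
Σ(broken) = 1×908 + 1×D = 908 + D
Σ(formed) = 2×595 = 1190
ΔH = Σ(broken) − Σ(formed) = (908 + D) − (1190) = −282 + D
Setting this equal to +205 kJ gives D = 487 kJ/mol.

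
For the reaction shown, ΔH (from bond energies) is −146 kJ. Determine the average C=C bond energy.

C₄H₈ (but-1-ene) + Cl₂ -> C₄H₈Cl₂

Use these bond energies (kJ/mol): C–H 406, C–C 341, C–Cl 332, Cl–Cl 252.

D(C=C) ≈ 607 kJ/mol

Let D be the C=C bond energy.
Σ(broken) = 2×341 + 8×406 + 1×D + 1×252 = 4182 + D
Σ(formed) = 3×341 + 2×332 + 8×406 = 4935
ΔH = Σ(broken) − Σ(formed) = (4182 + D) − (4935) = −753 + D
Setting this equal to −146 kJ gives D = 607 kJ/mol.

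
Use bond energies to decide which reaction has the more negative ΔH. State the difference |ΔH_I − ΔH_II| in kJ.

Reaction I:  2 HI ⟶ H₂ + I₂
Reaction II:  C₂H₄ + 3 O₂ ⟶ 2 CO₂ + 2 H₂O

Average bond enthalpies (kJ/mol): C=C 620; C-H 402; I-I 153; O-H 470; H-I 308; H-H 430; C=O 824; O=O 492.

Reaction II, by 1505 kJ

Reaction I:
  Bonds broken (reactants):
    H-I: 2 × 308 = 616
    Σ(broken) = 616 kJ
  Bonds formed (products):
    H-H: 1 × 430 = 430
    I-I: 1 × 153 = 153
    Σ(formed) = 583 kJ
  ΔH_I = 616 − 583 = +33 kJ
Reaction II:
  Bonds broken (reactants):
    C-H: 4 × 402 = 1608
    C=C: 1 × 620 = 620
    O=O: 3 × 492 = 1476
    Σ(broken) = 3704 kJ
  Bonds formed (products):
    C=O: 4 × 824 = 3296
    O-H: 4 × 470 = 1880
    Σ(formed) = 5176 kJ
  ΔH_II = 3704 − 5176 = −1472 kJ
ΔH_I − ΔH_II = +1505 kJ, so reaction II has the more negative ΔH; |ΔH_I − ΔH_II| = 1505 kJ.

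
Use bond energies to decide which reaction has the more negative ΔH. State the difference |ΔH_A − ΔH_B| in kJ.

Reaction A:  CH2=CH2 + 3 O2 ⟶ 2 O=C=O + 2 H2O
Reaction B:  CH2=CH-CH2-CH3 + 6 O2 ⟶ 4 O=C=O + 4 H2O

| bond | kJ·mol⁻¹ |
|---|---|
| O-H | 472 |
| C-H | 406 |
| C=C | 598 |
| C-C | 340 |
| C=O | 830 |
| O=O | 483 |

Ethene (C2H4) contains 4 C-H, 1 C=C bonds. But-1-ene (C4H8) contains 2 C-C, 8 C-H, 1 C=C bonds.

Reaction B, by 1455 kJ

Reaction A:
  Bonds broken (reactants):
    C-H: 4 × 406 = 1624
    C=C: 1 × 598 = 598
    O=O: 3 × 483 = 1449
    Σ(broken) = 3671 kJ
  Bonds formed (products):
    C=O: 4 × 830 = 3320
    O-H: 4 × 472 = 1888
    Σ(formed) = 5208 kJ
  ΔH_A = 3671 − 5208 = −1537 kJ
Reaction B:
  Bonds broken (reactants):
    C-C: 2 × 340 = 680
    C-H: 8 × 406 = 3248
    C=C: 1 × 598 = 598
    O=O: 6 × 483 = 2898
    Σ(broken) = 7424 kJ
  Bonds formed (products):
    C=O: 8 × 830 = 6640
    O-H: 8 × 472 = 3776
    Σ(formed) = 10416 kJ
  ΔH_B = 7424 − 10416 = −2992 kJ
ΔH_A − ΔH_B = +1455 kJ, so reaction B has the more negative ΔH; |ΔH_A − ΔH_B| = 1455 kJ.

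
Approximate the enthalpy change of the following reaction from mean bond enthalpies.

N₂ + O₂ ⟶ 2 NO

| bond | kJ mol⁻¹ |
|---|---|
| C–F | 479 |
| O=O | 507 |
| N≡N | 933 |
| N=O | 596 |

Bonds broken (reactants):
  N≡N: 1 × 933 = 933
  O=O: 1 × 507 = 507
  Σ(broken) = 1440 kJ
Bonds formed (products):
  N=O: 2 × 596 = 1192
  Σ(formed) = 1192 kJ
ΔH = Σ(broken) − Σ(formed) = 1440 − 1192 = +248 kJ

ΔH ≈ +248 kJ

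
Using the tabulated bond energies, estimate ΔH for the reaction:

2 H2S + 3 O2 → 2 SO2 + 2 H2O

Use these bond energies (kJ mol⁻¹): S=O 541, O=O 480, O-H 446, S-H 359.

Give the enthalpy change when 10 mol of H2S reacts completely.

Bonds broken (reactants):
  O=O: 3 × 480 = 1440
  S-H: 4 × 359 = 1436
  Σ(broken) = 2876 kJ
Bonds formed (products):
  O-H: 4 × 446 = 1784
  S=O: 4 × 541 = 2164
  Σ(formed) = 3948 kJ
ΔH = Σ(broken) − Σ(formed) = 2876 − 3948 = −1072 kJ
For 5× the reaction as written: 5 × (−1072) = −5360 kJ

ΔH = −5360 kJ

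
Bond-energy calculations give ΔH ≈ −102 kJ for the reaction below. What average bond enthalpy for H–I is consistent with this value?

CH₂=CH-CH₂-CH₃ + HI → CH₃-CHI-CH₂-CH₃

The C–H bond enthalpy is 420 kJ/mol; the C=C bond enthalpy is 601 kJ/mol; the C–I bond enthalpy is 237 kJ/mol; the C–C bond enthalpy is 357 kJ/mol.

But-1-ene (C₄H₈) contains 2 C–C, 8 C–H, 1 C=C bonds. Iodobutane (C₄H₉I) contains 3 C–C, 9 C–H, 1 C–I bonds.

Let D be the H–I bond energy.
Σ(broken) = 2×357 + 8×420 + 1×601 + 1×D = 4675 + D
Σ(formed) = 3×357 + 9×420 + 1×237 = 5088
ΔH = Σ(broken) − Σ(formed) = (4675 + D) − (5088) = −413 + D
Setting this equal to −102 kJ gives D = 311 kJ/mol.

D(H–I) ≈ 311 kJ/mol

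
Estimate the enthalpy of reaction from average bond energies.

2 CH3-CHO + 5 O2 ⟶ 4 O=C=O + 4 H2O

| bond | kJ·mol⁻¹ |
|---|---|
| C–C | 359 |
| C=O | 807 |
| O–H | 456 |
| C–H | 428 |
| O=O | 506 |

Bonds broken (reactants):
  C–C: 2 × 359 = 718
  C–H: 8 × 428 = 3424
  C=O: 2 × 807 = 1614
  O=O: 5 × 506 = 2530
  Σ(broken) = 8286 kJ
Bonds formed (products):
  C=O: 8 × 807 = 6456
  O–H: 8 × 456 = 3648
  Σ(formed) = 10104 kJ
ΔH = Σ(broken) − Σ(formed) = 8286 − 10104 = −1818 kJ

ΔH ≈ −1818 kJ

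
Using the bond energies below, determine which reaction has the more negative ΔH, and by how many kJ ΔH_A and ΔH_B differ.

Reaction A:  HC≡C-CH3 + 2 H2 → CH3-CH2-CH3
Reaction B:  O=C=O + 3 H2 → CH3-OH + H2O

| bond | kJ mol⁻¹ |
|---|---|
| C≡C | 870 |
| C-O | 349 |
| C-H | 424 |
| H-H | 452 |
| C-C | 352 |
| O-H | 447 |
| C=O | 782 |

Reaction A:
  Bonds broken (reactants):
    C≡C: 1 × 870 = 870
    C-C: 1 × 352 = 352
    C-H: 4 × 424 = 1696
    H-H: 2 × 452 = 904
    Σ(broken) = 3822 kJ
  Bonds formed (products):
    C-C: 2 × 352 = 704
    C-H: 8 × 424 = 3392
    Σ(formed) = 4096 kJ
  ΔH_A = 3822 − 4096 = −274 kJ
Reaction B:
  Bonds broken (reactants):
    C=O: 2 × 782 = 1564
    H-H: 3 × 452 = 1356
    Σ(broken) = 2920 kJ
  Bonds formed (products):
    C-H: 3 × 424 = 1272
    C-O: 1 × 349 = 349
    O-H: 3 × 447 = 1341
    Σ(formed) = 2962 kJ
  ΔH_B = 2920 − 2962 = −42 kJ
ΔH_A − ΔH_B = −232 kJ, so reaction A has the more negative ΔH; |ΔH_A − ΔH_B| = 232 kJ.

Reaction A, by 232 kJ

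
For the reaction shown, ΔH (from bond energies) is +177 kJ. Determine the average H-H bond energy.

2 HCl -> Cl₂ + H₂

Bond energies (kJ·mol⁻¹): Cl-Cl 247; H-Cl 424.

Let D be the H-H bond energy.
Σ(broken) = 2×424 = 848
Σ(formed) = 1×247 + 1×D = 247 + D
ΔH = Σ(broken) − Σ(formed) = (848) − (247 + D) = +601 − D
Setting this equal to +177 kJ gives D = 424 kJ/mol.

D(H-H) ≈ 424 kJ/mol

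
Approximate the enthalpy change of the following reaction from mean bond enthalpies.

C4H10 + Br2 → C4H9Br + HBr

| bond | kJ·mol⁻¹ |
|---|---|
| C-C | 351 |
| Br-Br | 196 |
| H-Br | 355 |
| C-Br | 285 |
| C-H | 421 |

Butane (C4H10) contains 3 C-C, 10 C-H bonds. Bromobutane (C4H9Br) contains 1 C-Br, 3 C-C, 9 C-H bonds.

Bonds broken (reactants):
  Br-Br: 1 × 196 = 196
  C-C: 3 × 351 = 1053
  C-H: 10 × 421 = 4210
  Σ(broken) = 5459 kJ
Bonds formed (products):
  C-Br: 1 × 285 = 285
  C-C: 3 × 351 = 1053
  C-H: 9 × 421 = 3789
  H-Br: 1 × 355 = 355
  Σ(formed) = 5482 kJ
ΔH = Σ(broken) − Σ(formed) = 5459 − 5482 = −23 kJ

ΔH ≈ −23 kJ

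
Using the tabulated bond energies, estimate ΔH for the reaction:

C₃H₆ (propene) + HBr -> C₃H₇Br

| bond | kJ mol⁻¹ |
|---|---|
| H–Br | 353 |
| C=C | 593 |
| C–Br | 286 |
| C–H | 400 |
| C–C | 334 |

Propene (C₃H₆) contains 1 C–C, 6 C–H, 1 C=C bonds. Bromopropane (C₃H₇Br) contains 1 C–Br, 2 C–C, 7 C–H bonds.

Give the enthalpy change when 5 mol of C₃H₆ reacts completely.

ΔH = −370 kJ

Bonds broken (reactants):
  C–C: 1 × 334 = 334
  C–H: 6 × 400 = 2400
  C=C: 1 × 593 = 593
  H–Br: 1 × 353 = 353
  Σ(broken) = 3680 kJ
Bonds formed (products):
  C–Br: 1 × 286 = 286
  C–C: 2 × 334 = 668
  C–H: 7 × 400 = 2800
  Σ(formed) = 3754 kJ
ΔH = Σ(broken) − Σ(formed) = 3680 − 3754 = −74 kJ
For 5× the reaction as written: 5 × (−74) = −370 kJ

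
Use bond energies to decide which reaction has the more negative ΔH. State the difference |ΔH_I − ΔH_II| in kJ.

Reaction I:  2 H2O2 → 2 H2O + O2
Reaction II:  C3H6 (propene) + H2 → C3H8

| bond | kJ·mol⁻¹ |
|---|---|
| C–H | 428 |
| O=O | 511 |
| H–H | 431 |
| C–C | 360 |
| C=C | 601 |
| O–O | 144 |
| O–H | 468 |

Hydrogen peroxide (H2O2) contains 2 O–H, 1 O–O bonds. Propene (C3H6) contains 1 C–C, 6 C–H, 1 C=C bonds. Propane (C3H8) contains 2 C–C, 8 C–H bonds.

Reaction I:
  Bonds broken (reactants):
    O–H: 4 × 468 = 1872
    O–O: 2 × 144 = 288
    Σ(broken) = 2160 kJ
  Bonds formed (products):
    O–H: 4 × 468 = 1872
    O=O: 1 × 511 = 511
    Σ(formed) = 2383 kJ
  ΔH_I = 2160 − 2383 = −223 kJ
Reaction II:
  Bonds broken (reactants):
    C–C: 1 × 360 = 360
    C–H: 6 × 428 = 2568
    C=C: 1 × 601 = 601
    H–H: 1 × 431 = 431
    Σ(broken) = 3960 kJ
  Bonds formed (products):
    C–C: 2 × 360 = 720
    C–H: 8 × 428 = 3424
    Σ(formed) = 4144 kJ
  ΔH_II = 3960 − 4144 = −184 kJ
ΔH_I − ΔH_II = −39 kJ, so reaction I has the more negative ΔH; |ΔH_I − ΔH_II| = 39 kJ.

Reaction I, by 39 kJ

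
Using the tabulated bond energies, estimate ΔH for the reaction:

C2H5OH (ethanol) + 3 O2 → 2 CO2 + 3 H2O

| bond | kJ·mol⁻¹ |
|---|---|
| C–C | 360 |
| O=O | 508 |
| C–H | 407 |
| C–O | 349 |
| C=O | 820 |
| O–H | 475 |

ΔH ≈ −1387 kJ

Bonds broken (reactants):
  C–C: 1 × 360 = 360
  C–H: 5 × 407 = 2035
  C–O: 1 × 349 = 349
  O–H: 1 × 475 = 475
  O=O: 3 × 508 = 1524
  Σ(broken) = 4743 kJ
Bonds formed (products):
  C=O: 4 × 820 = 3280
  O–H: 6 × 475 = 2850
  Σ(formed) = 6130 kJ
ΔH = Σ(broken) − Σ(formed) = 4743 − 6130 = −1387 kJ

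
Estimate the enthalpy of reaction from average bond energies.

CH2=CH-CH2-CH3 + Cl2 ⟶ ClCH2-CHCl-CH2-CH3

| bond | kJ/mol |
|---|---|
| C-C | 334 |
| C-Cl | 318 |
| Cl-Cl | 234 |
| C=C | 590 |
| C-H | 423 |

Bonds broken (reactants):
  C-C: 2 × 334 = 668
  C-H: 8 × 423 = 3384
  C=C: 1 × 590 = 590
  Cl-Cl: 1 × 234 = 234
  Σ(broken) = 4876 kJ
Bonds formed (products):
  C-C: 3 × 334 = 1002
  C-Cl: 2 × 318 = 636
  C-H: 8 × 423 = 3384
  Σ(formed) = 5022 kJ
ΔH = Σ(broken) − Σ(formed) = 4876 − 5022 = −146 kJ

ΔH ≈ −146 kJ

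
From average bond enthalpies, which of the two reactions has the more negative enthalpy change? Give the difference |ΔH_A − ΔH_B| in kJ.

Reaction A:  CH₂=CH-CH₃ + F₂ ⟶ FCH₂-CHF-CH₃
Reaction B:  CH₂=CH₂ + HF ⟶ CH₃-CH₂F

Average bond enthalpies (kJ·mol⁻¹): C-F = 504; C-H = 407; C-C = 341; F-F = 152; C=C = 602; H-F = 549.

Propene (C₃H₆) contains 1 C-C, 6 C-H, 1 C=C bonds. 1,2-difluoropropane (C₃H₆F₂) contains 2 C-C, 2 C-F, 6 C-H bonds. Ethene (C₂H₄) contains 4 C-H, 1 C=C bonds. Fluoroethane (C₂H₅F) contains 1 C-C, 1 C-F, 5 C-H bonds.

Reaction A:
  Bonds broken (reactants):
    C-C: 1 × 341 = 341
    C-H: 6 × 407 = 2442
    C=C: 1 × 602 = 602
    F-F: 1 × 152 = 152
    Σ(broken) = 3537 kJ
  Bonds formed (products):
    C-C: 2 × 341 = 682
    C-F: 2 × 504 = 1008
    C-H: 6 × 407 = 2442
    Σ(formed) = 4132 kJ
  ΔH_A = 3537 − 4132 = −595 kJ
Reaction B:
  Bonds broken (reactants):
    C-H: 4 × 407 = 1628
    C=C: 1 × 602 = 602
    H-F: 1 × 549 = 549
    Σ(broken) = 2779 kJ
  Bonds formed (products):
    C-C: 1 × 341 = 341
    C-F: 1 × 504 = 504
    C-H: 5 × 407 = 2035
    Σ(formed) = 2880 kJ
  ΔH_B = 2779 − 2880 = −101 kJ
ΔH_A − ΔH_B = −494 kJ, so reaction A has the more negative ΔH; |ΔH_A − ΔH_B| = 494 kJ.

Reaction A, by 494 kJ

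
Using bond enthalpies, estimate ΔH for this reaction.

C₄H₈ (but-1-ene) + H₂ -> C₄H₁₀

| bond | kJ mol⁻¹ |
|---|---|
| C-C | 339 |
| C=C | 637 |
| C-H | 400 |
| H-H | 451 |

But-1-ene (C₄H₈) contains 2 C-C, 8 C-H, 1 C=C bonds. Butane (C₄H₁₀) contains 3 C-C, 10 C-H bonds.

ΔH ≈ −51 kJ

Bonds broken (reactants):
  C-C: 2 × 339 = 678
  C-H: 8 × 400 = 3200
  C=C: 1 × 637 = 637
  H-H: 1 × 451 = 451
  Σ(broken) = 4966 kJ
Bonds formed (products):
  C-C: 3 × 339 = 1017
  C-H: 10 × 400 = 4000
  Σ(formed) = 5017 kJ
ΔH = Σ(broken) − Σ(formed) = 4966 − 5017 = −51 kJ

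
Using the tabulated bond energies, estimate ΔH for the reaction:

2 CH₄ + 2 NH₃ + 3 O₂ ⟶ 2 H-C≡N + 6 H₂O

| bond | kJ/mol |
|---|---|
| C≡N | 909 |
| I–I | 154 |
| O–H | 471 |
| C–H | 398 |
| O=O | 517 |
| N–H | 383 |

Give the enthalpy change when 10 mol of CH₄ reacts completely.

ΔH = −6165 kJ

Bonds broken (reactants):
  C–H: 8 × 398 = 3184
  N–H: 6 × 383 = 2298
  O=O: 3 × 517 = 1551
  Σ(broken) = 7033 kJ
Bonds formed (products):
  C≡N: 2 × 909 = 1818
  C–H: 2 × 398 = 796
  O–H: 12 × 471 = 5652
  Σ(formed) = 8266 kJ
ΔH = Σ(broken) − Σ(formed) = 7033 − 8266 = −1233 kJ
For 5× the reaction as written: 5 × (−1233) = −6165 kJ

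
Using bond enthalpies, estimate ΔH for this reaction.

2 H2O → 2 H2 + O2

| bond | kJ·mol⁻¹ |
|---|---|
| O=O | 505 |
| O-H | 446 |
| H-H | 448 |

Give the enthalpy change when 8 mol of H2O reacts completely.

Bonds broken (reactants):
  O-H: 4 × 446 = 1784
  Σ(broken) = 1784 kJ
Bonds formed (products):
  H-H: 2 × 448 = 896
  O=O: 1 × 505 = 505
  Σ(formed) = 1401 kJ
ΔH = Σ(broken) − Σ(formed) = 1784 − 1401 = +383 kJ
For 4× the reaction as written: 4 × (+383) = +1532 kJ

ΔH = +1532 kJ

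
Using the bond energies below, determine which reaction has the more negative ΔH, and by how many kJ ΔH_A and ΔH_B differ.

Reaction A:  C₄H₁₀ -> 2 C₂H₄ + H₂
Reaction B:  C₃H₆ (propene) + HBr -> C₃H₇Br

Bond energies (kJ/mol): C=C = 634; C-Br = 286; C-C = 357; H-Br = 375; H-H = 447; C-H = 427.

Reaction B, by 271 kJ

Reaction A:
  Bonds broken (reactants):
    C-C: 3 × 357 = 1071
    C-H: 10 × 427 = 4270
    Σ(broken) = 5341 kJ
  Bonds formed (products):
    C-H: 8 × 427 = 3416
    C=C: 2 × 634 = 1268
    H-H: 1 × 447 = 447
    Σ(formed) = 5131 kJ
  ΔH_A = 5341 − 5131 = +210 kJ
Reaction B:
  Bonds broken (reactants):
    C-C: 1 × 357 = 357
    C-H: 6 × 427 = 2562
    C=C: 1 × 634 = 634
    H-Br: 1 × 375 = 375
    Σ(broken) = 3928 kJ
  Bonds formed (products):
    C-Br: 1 × 286 = 286
    C-C: 2 × 357 = 714
    C-H: 7 × 427 = 2989
    Σ(formed) = 3989 kJ
  ΔH_B = 3928 − 3989 = −61 kJ
ΔH_A − ΔH_B = +271 kJ, so reaction B has the more negative ΔH; |ΔH_A − ΔH_B| = 271 kJ.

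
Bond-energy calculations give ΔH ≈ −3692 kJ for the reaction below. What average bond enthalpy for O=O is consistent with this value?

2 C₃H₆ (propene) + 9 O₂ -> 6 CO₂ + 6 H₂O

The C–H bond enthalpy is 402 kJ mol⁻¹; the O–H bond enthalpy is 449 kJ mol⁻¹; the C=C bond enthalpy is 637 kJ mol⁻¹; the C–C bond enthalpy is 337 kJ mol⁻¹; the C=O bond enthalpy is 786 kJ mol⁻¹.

Let D be the O=O bond energy.
Σ(broken) = 2×337 + 12×402 + 2×637 + 9×D = 6772 + 9D
Σ(formed) = 12×786 + 12×449 = 14820
ΔH = Σ(broken) − Σ(formed) = (6772 + 9D) − (14820) = −8048 + 9D
Setting this equal to −3692 kJ gives 9D = 4356, so D = 484 kJ/mol.

D(O=O) ≈ 484 kJ/mol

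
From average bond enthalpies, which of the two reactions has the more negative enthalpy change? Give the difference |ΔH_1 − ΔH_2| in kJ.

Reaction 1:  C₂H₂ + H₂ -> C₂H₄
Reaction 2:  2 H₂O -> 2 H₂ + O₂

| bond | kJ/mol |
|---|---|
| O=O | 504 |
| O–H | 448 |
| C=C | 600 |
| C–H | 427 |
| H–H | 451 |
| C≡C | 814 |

Reaction 1, by 575 kJ

Reaction 1:
  Bonds broken (reactants):
    C≡C: 1 × 814 = 814
    C–H: 2 × 427 = 854
    H–H: 1 × 451 = 451
    Σ(broken) = 2119 kJ
  Bonds formed (products):
    C–H: 4 × 427 = 1708
    C=C: 1 × 600 = 600
    Σ(formed) = 2308 kJ
  ΔH_1 = 2119 − 2308 = −189 kJ
Reaction 2:
  Bonds broken (reactants):
    O–H: 4 × 448 = 1792
    Σ(broken) = 1792 kJ
  Bonds formed (products):
    H–H: 2 × 451 = 902
    O=O: 1 × 504 = 504
    Σ(formed) = 1406 kJ
  ΔH_2 = 1792 − 1406 = +386 kJ
ΔH_1 − ΔH_2 = −575 kJ, so reaction 1 has the more negative ΔH; |ΔH_1 − ΔH_2| = 575 kJ.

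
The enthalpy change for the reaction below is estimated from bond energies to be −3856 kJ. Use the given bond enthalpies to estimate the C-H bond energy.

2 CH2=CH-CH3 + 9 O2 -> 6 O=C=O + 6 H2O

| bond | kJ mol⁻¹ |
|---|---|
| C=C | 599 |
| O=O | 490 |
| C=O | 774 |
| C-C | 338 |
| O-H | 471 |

Let D be the C-H bond energy.
Σ(broken) = 2×338 + 12×D + 2×599 + 9×490 = 6284 + 12D
Σ(formed) = 12×774 + 12×471 = 14940
ΔH = Σ(broken) − Σ(formed) = (6284 + 12D) − (14940) = −8656 + 12D
Setting this equal to −3856 kJ gives 12D = 4800, so D = 400 kJ/mol.

D(C-H) ≈ 400 kJ/mol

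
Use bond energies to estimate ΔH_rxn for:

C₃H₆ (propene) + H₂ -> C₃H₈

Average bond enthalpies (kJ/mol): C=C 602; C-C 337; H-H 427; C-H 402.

Bonds broken (reactants):
  C-C: 1 × 337 = 337
  C-H: 6 × 402 = 2412
  C=C: 1 × 602 = 602
  H-H: 1 × 427 = 427
  Σ(broken) = 3778 kJ
Bonds formed (products):
  C-C: 2 × 337 = 674
  C-H: 8 × 402 = 3216
  Σ(formed) = 3890 kJ
ΔH = Σ(broken) − Σ(formed) = 3778 − 3890 = −112 kJ

ΔH ≈ −112 kJ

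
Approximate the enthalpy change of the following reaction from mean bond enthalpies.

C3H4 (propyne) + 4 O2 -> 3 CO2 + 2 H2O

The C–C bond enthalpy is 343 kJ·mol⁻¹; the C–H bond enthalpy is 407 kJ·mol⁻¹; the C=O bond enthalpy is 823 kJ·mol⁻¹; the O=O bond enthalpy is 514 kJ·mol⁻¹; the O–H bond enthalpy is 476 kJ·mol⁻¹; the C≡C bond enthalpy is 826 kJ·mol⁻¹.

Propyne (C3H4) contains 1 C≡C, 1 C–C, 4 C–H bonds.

ΔH ≈ −1989 kJ

Bonds broken (reactants):
  C≡C: 1 × 826 = 826
  C–C: 1 × 343 = 343
  C–H: 4 × 407 = 1628
  O=O: 4 × 514 = 2056
  Σ(broken) = 4853 kJ
Bonds formed (products):
  C=O: 6 × 823 = 4938
  O–H: 4 × 476 = 1904
  Σ(formed) = 6842 kJ
ΔH = Σ(broken) − Σ(formed) = 4853 − 6842 = −1989 kJ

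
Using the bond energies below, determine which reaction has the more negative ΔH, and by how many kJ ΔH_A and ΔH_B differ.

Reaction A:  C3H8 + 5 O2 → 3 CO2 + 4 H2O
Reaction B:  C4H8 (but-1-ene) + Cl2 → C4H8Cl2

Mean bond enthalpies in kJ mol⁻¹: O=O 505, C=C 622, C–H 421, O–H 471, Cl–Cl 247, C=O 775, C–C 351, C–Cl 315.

Reaction A:
  Bonds broken (reactants):
    C–C: 2 × 351 = 702
    C–H: 8 × 421 = 3368
    O=O: 5 × 505 = 2525
    Σ(broken) = 6595 kJ
  Bonds formed (products):
    C=O: 6 × 775 = 4650
    O–H: 8 × 471 = 3768
    Σ(formed) = 8418 kJ
  ΔH_A = 6595 − 8418 = −1823 kJ
Reaction B:
  Bonds broken (reactants):
    C–C: 2 × 351 = 702
    C–H: 8 × 421 = 3368
    C=C: 1 × 622 = 622
    Cl–Cl: 1 × 247 = 247
    Σ(broken) = 4939 kJ
  Bonds formed (products):
    C–C: 3 × 351 = 1053
    C–Cl: 2 × 315 = 630
    C–H: 8 × 421 = 3368
    Σ(formed) = 5051 kJ
  ΔH_B = 4939 − 5051 = −112 kJ
ΔH_A − ΔH_B = −1711 kJ, so reaction A has the more negative ΔH; |ΔH_A − ΔH_B| = 1711 kJ.

Reaction A, by 1711 kJ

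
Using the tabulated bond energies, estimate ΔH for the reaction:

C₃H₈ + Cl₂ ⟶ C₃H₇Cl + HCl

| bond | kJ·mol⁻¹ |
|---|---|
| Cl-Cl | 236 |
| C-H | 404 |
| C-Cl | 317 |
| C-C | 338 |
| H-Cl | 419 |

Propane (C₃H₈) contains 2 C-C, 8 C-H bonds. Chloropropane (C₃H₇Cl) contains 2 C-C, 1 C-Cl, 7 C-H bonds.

Bonds broken (reactants):
  C-C: 2 × 338 = 676
  C-H: 8 × 404 = 3232
  Cl-Cl: 1 × 236 = 236
  Σ(broken) = 4144 kJ
Bonds formed (products):
  C-C: 2 × 338 = 676
  C-Cl: 1 × 317 = 317
  C-H: 7 × 404 = 2828
  H-Cl: 1 × 419 = 419
  Σ(formed) = 4240 kJ
ΔH = Σ(broken) − Σ(formed) = 4144 − 4240 = −96 kJ

ΔH ≈ −96 kJ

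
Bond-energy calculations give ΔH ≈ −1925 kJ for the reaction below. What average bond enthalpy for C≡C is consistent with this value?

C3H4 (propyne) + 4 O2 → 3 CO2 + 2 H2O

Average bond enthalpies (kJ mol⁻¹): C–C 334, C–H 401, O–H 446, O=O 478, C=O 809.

Let D be the C≡C bond energy.
Σ(broken) = 1×D + 1×334 + 4×401 + 4×478 = 3850 + D
Σ(formed) = 6×809 + 4×446 = 6638
ΔH = Σ(broken) − Σ(formed) = (3850 + D) − (6638) = −2788 + D
Setting this equal to −1925 kJ gives D = 863 kJ/mol.

D(C≡C) ≈ 863 kJ/mol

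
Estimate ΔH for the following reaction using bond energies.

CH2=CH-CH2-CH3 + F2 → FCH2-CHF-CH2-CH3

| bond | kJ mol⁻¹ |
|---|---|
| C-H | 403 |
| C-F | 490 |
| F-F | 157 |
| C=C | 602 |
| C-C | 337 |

ΔH ≈ −558 kJ

Bonds broken (reactants):
  C-C: 2 × 337 = 674
  C-H: 8 × 403 = 3224
  C=C: 1 × 602 = 602
  F-F: 1 × 157 = 157
  Σ(broken) = 4657 kJ
Bonds formed (products):
  C-C: 3 × 337 = 1011
  C-F: 2 × 490 = 980
  C-H: 8 × 403 = 3224
  Σ(formed) = 5215 kJ
ΔH = Σ(broken) − Σ(formed) = 4657 − 5215 = −558 kJ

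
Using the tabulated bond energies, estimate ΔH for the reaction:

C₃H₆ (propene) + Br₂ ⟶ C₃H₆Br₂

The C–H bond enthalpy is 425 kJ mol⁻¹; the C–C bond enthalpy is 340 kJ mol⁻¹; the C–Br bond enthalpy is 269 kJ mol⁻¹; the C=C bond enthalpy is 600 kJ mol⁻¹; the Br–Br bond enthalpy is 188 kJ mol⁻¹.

Bonds broken (reactants):
  Br–Br: 1 × 188 = 188
  C–C: 1 × 340 = 340
  C–H: 6 × 425 = 2550
  C=C: 1 × 600 = 600
  Σ(broken) = 3678 kJ
Bonds formed (products):
  C–Br: 2 × 269 = 538
  C–C: 2 × 340 = 680
  C–H: 6 × 425 = 2550
  Σ(formed) = 3768 kJ
ΔH = Σ(broken) − Σ(formed) = 3678 − 3768 = −90 kJ

ΔH ≈ −90 kJ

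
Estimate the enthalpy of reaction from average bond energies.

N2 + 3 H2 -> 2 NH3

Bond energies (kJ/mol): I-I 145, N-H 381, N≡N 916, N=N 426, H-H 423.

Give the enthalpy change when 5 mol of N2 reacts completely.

ΔH = −505 kJ

Bonds broken (reactants):
  H-H: 3 × 423 = 1269
  N≡N: 1 × 916 = 916
  Σ(broken) = 2185 kJ
Bonds formed (products):
  N-H: 6 × 381 = 2286
  Σ(formed) = 2286 kJ
ΔH = Σ(broken) − Σ(formed) = 2185 − 2286 = −101 kJ
For 5× the reaction as written: 5 × (−101) = −505 kJ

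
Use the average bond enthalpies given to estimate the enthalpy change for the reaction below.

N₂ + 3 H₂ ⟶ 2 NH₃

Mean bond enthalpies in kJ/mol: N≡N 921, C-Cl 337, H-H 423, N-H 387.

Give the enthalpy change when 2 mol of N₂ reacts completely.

Bonds broken (reactants):
  H-H: 3 × 423 = 1269
  N≡N: 1 × 921 = 921
  Σ(broken) = 2190 kJ
Bonds formed (products):
  N-H: 6 × 387 = 2322
  Σ(formed) = 2322 kJ
ΔH = Σ(broken) − Σ(formed) = 2190 − 2322 = −132 kJ
For 2× the reaction as written: 2 × (−132) = −264 kJ

ΔH = −264 kJ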